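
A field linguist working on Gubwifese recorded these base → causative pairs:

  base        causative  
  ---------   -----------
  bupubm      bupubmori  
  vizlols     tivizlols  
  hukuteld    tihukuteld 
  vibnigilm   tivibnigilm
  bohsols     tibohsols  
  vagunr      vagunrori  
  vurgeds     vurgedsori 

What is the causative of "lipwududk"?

lipwududkori

"lipwududk" has second-to-last letter 'd'. The one such stem in the data (vurgeds → vurgedsori) adds -ori, so the same rule applies.
The other pattern: stems whose second-to-last letter is 'l' add the prefix ti-.
So lipwududk → lipwududkori.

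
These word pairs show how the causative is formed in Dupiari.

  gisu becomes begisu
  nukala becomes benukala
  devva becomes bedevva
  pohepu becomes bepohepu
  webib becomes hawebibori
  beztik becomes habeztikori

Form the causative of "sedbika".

besedbika

webib and gisu both have 2 vowels yet inflect differently (hawebibori, begisu), so the number of vowels is not what conditions the rule; whether the stem ends in a vowel or a consonant is.
"sedbika" ends in a vowel. The stems ending in a vowel (nukala → benukala, gisu → begisu, devva → bedevva) add the prefix be-.
The other pattern: stems ending in a consonant add ha- … -ori around the stem.
So sedbika → besedbika.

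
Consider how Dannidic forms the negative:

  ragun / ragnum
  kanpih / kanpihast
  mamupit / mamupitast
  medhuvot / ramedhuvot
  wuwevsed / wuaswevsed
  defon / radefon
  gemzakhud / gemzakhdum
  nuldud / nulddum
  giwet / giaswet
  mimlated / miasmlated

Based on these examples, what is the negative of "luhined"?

mamupit and medhuvot both end in -t yet inflect differently (mamupitast, ramedhuvot), so the final letter is not what conditions the rule; the last vowel is.
"luhined" has last vowel 'e'. The stems whose last vowel is 'e' (wuwevsed → wuaswevsed, mimlated → miasmlated, giwet → giaswet) insert -as- after the first vowel.
So luhined → luashined.

luashined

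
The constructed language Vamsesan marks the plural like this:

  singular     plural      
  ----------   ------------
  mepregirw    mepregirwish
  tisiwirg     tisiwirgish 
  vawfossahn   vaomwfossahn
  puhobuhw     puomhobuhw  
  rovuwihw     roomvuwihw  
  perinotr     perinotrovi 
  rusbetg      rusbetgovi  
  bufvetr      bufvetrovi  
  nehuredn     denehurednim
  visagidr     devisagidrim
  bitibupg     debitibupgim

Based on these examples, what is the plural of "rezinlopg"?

derezinlopgim

mepregirw and puhobuhw both end in -w yet inflect differently (mepregirwish, puomhobuhw), so the final letter is not what conditions the rule; the second-to-last letter is.
"rezinlopg" has second-to-last letter 'p'. The one such stem in the data (bitibupg → debitibupgim) adds de- … -im around the stem, so the same rule applies.
The other patterns: stems whose second-to-last letter is 'r' add -ish; stems whose second-to-last letter is 'h' insert -om- after the first vowel; stems whose second-to-last letter is 't' add -ovi.
So rezinlopg → derezinlopgim.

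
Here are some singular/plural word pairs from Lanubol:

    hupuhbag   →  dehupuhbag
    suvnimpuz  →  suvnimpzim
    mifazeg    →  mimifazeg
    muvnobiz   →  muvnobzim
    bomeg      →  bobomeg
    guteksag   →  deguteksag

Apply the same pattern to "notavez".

nonotavez

"notavez" has last vowel 'e'. The stems whose last vowel is 'e' (mifazeg → mimifazeg, bomeg → bobomeg) repeat the first consonant+vowel as a prefix.
So notavez → nonotavez.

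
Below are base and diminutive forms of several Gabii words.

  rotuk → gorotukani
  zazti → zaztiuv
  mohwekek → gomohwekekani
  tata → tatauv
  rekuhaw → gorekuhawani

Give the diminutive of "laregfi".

"laregfi" ends in a vowel. The stems ending in a vowel (tata → tatauv, zazti → zaztiuv) add -uv.
The other pattern: stems ending in a consonant add go- … -ani around the stem.
So laregfi → laregfiuv.

laregfiuv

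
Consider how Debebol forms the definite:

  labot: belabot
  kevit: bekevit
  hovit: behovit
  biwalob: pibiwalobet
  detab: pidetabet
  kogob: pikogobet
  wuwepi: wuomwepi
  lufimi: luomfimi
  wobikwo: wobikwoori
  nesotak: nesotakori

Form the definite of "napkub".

labot and biwalob both have last vowel 'o' yet inflect differently (belabot, pibiwalobet), so the last vowel is not what conditions the rule; the final letter is.
"napkub" ends in -b. The stems ending in -b (biwalob → pibiwalobet, detab → pidetabet, kogob → pikogobet) add pi- … -et around the stem.
So napkub → pinapkubet.

pinapkubet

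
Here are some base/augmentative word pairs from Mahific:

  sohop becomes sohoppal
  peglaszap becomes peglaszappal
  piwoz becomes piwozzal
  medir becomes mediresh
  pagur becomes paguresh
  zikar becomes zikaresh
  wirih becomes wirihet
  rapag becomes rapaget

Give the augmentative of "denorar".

peglaszap and zikar both have last vowel 'a' yet inflect differently (peglaszappal, zikaresh), so the last vowel is not what conditions the rule; the final letter is.
"denorar" ends in -r. The stems ending in -r (medir → mediresh, pagur → paguresh, zikar → zikaresh) add -esh.
So denorar → denoraresh.

denoraresh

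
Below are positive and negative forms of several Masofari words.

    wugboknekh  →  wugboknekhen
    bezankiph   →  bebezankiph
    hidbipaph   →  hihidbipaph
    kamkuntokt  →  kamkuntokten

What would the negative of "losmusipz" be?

lolosmusipz

wugboknekh and bezankiph both end in -h yet inflect differently (wugboknekhen, bebezankiph), so the final letter is not what conditions the rule; the second-to-last letter is.
"losmusipz" has second-to-last letter 'p'. The stems whose second-to-last letter is 'p' (bezankiph → bebezankiph, hidbipaph → hihidbipaph) repeat the first consonant+vowel as a prefix.
So losmusipz → lolosmusipz.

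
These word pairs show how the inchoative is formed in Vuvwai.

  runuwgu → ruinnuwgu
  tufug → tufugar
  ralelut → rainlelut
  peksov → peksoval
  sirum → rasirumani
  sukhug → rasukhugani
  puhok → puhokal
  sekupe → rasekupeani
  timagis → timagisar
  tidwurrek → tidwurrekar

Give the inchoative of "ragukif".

raingukif

tufug and sukhug both end in -g yet inflect differently (tufugar, rasukhugani), so the final letter is not what conditions the rule; the first letter is.
"ragukif" begins with r-. The stems beginning with r- (ralelut → rainlelut, runuwgu → ruinnuwgu) insert -in- after the first vowel.
So ragukif → raingukif.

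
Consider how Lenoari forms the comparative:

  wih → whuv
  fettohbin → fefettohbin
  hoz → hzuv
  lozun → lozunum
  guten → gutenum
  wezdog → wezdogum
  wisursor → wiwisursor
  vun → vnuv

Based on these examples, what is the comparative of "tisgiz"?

tisgizum

vun and guten both end in -n yet inflect differently (vnuv, gutenum), so the final letter is not what conditions the rule; the number of vowels is.
"tisgiz" has 2 vowels. The stems with 2 vowels (guten → gutenum, lozun → lozunum, wezdog → wezdogum) add -um.
So tisgiz → tisgizum.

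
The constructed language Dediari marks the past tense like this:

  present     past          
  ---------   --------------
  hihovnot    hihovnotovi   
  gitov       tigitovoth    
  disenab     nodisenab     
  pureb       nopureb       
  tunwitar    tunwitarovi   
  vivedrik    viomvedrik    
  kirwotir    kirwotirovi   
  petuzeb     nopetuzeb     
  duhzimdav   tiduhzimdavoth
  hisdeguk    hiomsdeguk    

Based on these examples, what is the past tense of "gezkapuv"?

disenab and tunwitar both have last vowel 'a' yet inflect differently (nodisenab, tunwitarovi), so the last vowel is not what conditions the rule; the final letter is.
"gezkapuv" ends in -v. The stems ending in -v (gitov → tigitovoth, duhzimdav → tiduhzimdavoth) add ti- … -oth around the stem.
So gezkapuv → tigezkapuvoth.

tigezkapuvoth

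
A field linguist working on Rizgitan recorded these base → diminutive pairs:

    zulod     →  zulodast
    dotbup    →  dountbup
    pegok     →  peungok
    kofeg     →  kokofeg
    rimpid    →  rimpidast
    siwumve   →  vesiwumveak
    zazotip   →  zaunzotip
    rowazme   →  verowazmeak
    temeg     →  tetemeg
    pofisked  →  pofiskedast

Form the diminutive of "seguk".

seunguk

temeg and pofisked both have last vowel 'e' yet inflect differently (tetemeg, pofiskedast), so the last vowel is not what conditions the rule; the final letter is.
"seguk" ends in -k. The one such stem in the data (pegok → peungok) inserts -un- after the first vowel (as do zazotip, dotbup), so the same rule applies.
So seguk → seunguk.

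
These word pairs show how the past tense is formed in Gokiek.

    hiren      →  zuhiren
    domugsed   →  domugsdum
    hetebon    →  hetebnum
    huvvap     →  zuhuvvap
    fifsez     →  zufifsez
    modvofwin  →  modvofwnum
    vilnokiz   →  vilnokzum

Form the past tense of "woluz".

zuwoluz

"woluz" has 2 vowels. The stems with 2 vowels (huvvap → zuhuvvap, fifsez → zufifsez, hiren → zuhiren) add the prefix zu-.
The other pattern: stems with 3 vowels delete the last vowel and add -um.
So woluz → zuwoluz.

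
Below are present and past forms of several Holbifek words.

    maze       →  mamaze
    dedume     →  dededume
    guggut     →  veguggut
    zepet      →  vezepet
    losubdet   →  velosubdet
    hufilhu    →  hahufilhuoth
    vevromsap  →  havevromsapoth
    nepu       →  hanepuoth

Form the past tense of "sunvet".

"sunvet" ends in -t. The stems ending in -t (guggut → veguggut, zepet → vezepet, losubdet → velosubdet) add the prefix ve-.
So sunvet → vesunvet.

vesunvet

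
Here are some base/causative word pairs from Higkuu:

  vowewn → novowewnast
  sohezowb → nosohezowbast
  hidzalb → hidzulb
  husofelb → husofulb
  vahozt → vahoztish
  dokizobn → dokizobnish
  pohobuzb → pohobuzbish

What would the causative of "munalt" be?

munult

sohezowb and hidzalb both end in -b yet inflect differently (nosohezowbast, hidzulb), so the final letter is not what conditions the rule; the second-to-last letter is.
"munalt" has second-to-last letter 'l'. The stems whose second-to-last letter is 'l' (hidzalb → hidzulb, husofelb → husofulb) change the last vowel to 'u'.
The other patterns: stems whose second-to-last letter is 'w' add no- … -ast around the stem; stems whose second-to-last letter is 'b' or 'z' add -ish.
So munalt → munult.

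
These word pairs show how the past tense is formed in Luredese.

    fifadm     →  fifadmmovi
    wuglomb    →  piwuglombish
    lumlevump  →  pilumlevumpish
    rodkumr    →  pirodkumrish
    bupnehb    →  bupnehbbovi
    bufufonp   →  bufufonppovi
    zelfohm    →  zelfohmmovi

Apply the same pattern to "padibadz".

wuglomb and bupnehb both end in -b yet inflect differently (piwuglombish, bupnehbbovi), so the final letter is not what conditions the rule; the second-to-last letter is.
"padibadz" has second-to-last letter 'd'. The one such stem in the data (fifadm → fifadmmovi) doubles the final consonant and adds -ovi (as do zelfohm, bupnehb), so the same rule applies.
The other pattern: stems whose second-to-last letter is 'm' add pi- … -ish around the stem.
So padibadz → padibadzzovi.

padibadzzovi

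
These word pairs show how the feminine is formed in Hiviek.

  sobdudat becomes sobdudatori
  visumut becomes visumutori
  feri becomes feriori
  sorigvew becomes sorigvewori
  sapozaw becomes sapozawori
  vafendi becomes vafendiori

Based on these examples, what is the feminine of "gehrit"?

gehritori

Every pair shown (sobdudat → sobdudatori, visumut → visumutori, feri → feriori, …) follows the same rule: add -ori.
So gehrit → gehritori.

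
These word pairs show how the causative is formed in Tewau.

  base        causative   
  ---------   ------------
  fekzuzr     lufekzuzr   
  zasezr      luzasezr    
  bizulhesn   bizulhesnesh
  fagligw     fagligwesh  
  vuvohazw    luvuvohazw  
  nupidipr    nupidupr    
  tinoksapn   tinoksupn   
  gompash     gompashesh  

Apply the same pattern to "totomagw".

totomagwesh

zasezr and nupidipr both end in -r yet inflect differently (luzasezr, nupidupr), so the final letter is not what conditions the rule; the second-to-last letter is.
"totomagw" has second-to-last letter 'g'. The one such stem in the data (fagligw → fagligwesh) adds -esh, so the same rule applies.
So totomagw → totomagwesh.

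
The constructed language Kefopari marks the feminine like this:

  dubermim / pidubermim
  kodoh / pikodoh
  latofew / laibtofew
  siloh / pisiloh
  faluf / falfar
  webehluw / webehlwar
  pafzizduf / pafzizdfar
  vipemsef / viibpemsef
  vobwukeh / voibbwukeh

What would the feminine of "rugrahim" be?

pirugrahim

"rugrahim" has last vowel 'i'. The one such stem in the data (dubermim → pidubermim) adds the prefix pi-, so the same rule applies.
The other patterns: stems whose last vowel is 'e' insert -ib- after the first vowel; stems whose last vowel is 'u' delete the last vowel and add -ar.
So rugrahim → pirugrahim.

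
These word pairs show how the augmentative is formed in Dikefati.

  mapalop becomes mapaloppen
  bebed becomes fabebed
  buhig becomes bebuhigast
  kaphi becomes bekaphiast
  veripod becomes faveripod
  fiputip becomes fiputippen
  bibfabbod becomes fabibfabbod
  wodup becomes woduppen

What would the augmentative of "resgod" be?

veripod and mapalop both have last vowel 'o' yet inflect differently (faveripod, mapaloppen), so the last vowel is not what conditions the rule; the final letter is.
"resgod" ends in -d. The stems ending in -d (veripod → faveripod, bebed → fabebed, bibfabbod → fabibfabbod) add the prefix fa-.
The other patterns: stems ending in -p double the final consonant and add -en; stems ending in -g or -i add be- … -ast around the stem.
So resgod → faresgod.

faresgod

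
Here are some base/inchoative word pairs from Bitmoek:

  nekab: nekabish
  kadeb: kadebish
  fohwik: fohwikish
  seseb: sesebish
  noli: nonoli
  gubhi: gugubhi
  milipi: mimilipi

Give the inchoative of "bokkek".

bokkekish

fohwik and noli both have last vowel 'i' yet inflect differently (fohwikish, nonoli), so the last vowel is not what conditions the rule; whether the stem ends in a vowel or a consonant is.
"bokkek" ends in a consonant. The stems ending in a consonant (nekab → nekabish, kadeb → kadebish, fohwik → fohwikish) add -ish.
The other pattern: stems ending in a vowel repeat the first consonant+vowel as a prefix.
So bokkek → bokkekish.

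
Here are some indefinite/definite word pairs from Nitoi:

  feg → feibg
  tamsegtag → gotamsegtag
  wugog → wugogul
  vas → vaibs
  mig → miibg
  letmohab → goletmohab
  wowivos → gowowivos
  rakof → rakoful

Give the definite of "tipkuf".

"tipkuf" has 2 vowels. The stems with 2 vowels (wugog → wugogul, rakof → rakoful) add -ul.
The other patterns: stems with 1 vowel insert -ib- after the first vowel; stems with 3 vowels add the prefix go-.
So tipkuf → tipkuful.

tipkuful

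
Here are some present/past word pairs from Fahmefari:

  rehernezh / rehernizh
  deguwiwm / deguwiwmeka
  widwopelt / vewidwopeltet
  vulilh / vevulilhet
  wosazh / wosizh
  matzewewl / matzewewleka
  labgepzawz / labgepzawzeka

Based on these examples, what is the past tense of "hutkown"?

hutkowneka

"hutkown" has second-to-last letter 'w'. The stems whose second-to-last letter is 'w' (matzewewl → matzewewleka, deguwiwm → deguwiwmeka, labgepzawz → labgepzawzeka) add -eka.
The other patterns: stems whose second-to-last letter is 'z' change the last vowel to 'i'; stems whose second-to-last letter is 'l' add ve- … -et around the stem.
So hutkown → hutkowneka.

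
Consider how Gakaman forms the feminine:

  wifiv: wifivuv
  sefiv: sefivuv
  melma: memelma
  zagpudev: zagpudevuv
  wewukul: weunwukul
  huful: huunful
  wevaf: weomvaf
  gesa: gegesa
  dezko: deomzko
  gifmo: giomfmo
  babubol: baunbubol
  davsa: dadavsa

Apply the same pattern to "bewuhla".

babubol and dezko both have last vowel 'o' yet inflect differently (baunbubol, deomzko), so the last vowel is not what conditions the rule; the final letter is.
"bewuhla" ends in -a. The stems ending in -a (gesa → gegesa, davsa → dadavsa, melma → memelma) repeat the first consonant+vowel as a prefix.
So bewuhla → bebewuhla.

bebewuhla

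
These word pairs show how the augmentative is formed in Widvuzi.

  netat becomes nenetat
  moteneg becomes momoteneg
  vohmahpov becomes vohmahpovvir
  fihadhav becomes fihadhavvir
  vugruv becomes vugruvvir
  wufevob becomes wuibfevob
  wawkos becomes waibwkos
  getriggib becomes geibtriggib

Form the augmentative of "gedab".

geibdab

netat and fihadhav both have last vowel 'a' yet inflect differently (nenetat, fihadhavvir), so the last vowel is not what conditions the rule; the final letter is.
"gedab" ends in -b. The stems ending in -b (wufevob → wuibfevob, getriggib → geibtriggib) insert -ib- after the first vowel.
So gedab → geibdab.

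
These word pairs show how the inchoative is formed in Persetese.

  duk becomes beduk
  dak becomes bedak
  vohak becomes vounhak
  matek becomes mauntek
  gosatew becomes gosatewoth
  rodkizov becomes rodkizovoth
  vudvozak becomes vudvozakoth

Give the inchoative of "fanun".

faunnun

duk and vohak both end in -k yet inflect differently (beduk, vounhak), so the final letter is not what conditions the rule; the number of vowels is.
"fanun" has 2 vowels. The stems with 2 vowels (vohak → vounhak, matek → mauntek) insert -un- after the first vowel.
So fanun → faunnun.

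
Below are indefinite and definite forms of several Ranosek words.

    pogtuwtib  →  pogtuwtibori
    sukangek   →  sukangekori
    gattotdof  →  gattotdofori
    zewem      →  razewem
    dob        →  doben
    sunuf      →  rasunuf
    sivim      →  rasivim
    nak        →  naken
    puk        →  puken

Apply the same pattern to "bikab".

rabikab

nak and sukangek both end in -k yet inflect differently (naken, sukangekori), so the final letter is not what conditions the rule; the number of vowels is.
"bikab" has 2 vowels. The stems with 2 vowels (sunuf → rasunuf, sivim → rasivim, zewem → razewem) add the prefix ra-.
The other patterns: stems with 1 vowel add -en; stems with 3 vowels add -ori.
So bikab → rabikab.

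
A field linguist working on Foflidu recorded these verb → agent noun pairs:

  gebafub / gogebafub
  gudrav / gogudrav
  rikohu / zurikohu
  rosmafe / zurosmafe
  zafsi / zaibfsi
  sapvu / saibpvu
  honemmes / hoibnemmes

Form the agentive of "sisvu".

siibsvu

rikohu and sapvu both end in -u yet inflect differently (zurikohu, saibpvu), so the final letter is not what conditions the rule; the first letter is.
"sisvu" begins with s-. The one such stem in the data (sapvu → saibpvu) inserts -ib- after the first vowel (as do zafsi, honemmes), so the same rule applies.
The other patterns: stems beginning with g- add the prefix go-; stems beginning with r- add the prefix zu-.
So sisvu → siibsvu.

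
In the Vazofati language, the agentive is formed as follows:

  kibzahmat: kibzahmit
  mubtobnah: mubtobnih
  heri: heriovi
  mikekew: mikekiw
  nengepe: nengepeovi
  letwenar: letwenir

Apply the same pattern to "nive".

mikekew and nengepe both have last vowel 'e' yet inflect differently (mikekiw, nengepeovi), so the last vowel is not what conditions the rule; whether the stem ends in a vowel or a consonant is.
"nive" ends in a vowel. The stems ending in a vowel (heri → heriovi, nengepe → nengepeovi) add -ovi.
So nive → niveovi.

niveovi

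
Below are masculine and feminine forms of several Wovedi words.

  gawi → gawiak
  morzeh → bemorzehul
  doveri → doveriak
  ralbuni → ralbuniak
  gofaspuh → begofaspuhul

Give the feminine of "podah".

bepodahul

gawi and gofaspuh both begin with g- yet inflect differently (gawiak, begofaspuhul), so the first letter is not what conditions the rule; the final letter is.
"podah" ends in -h. The stems ending in -h (gofaspuh → begofaspuhul, morzeh → bemorzehul) add be- … -ul around the stem.
So podah → bepodahul.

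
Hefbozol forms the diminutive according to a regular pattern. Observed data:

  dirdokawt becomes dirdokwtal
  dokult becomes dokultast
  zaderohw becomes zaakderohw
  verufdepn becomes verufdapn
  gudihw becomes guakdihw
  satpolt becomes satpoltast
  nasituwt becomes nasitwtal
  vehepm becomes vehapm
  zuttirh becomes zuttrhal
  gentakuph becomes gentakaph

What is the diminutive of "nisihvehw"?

niaksihvehw

dokult and dirdokawt both end in -t yet inflect differently (dokultast, dirdokwtal), so the final letter is not what conditions the rule; the second-to-last letter is.
"nisihvehw" has second-to-last letter 'h'. The stems whose second-to-last letter is 'h' (gudihw → guakdihw, zaderohw → zaakderohw) insert -ak- after the first vowel.
The other patterns: stems whose second-to-last letter is 'l' add -ast; stems whose second-to-last letter is 'p' change the last vowel to 'a'; stems whose second-to-last letter is 'r' or 'w' delete the last vowel and add -al.
So nisihvehw → niaksihvehw.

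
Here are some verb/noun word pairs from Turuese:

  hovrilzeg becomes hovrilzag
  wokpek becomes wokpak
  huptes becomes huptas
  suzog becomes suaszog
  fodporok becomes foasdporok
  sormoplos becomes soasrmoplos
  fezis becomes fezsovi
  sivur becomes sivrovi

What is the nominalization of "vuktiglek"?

vuktiglak

hovrilzeg and suzog both end in -g yet inflect differently (hovrilzag, suaszog), so the final letter is not what conditions the rule; the last vowel is.
"vuktiglek" has last vowel 'e'. The stems whose last vowel is 'e' (hovrilzeg → hovrilzag, wokpek → wokpak, huptes → huptas) change the last vowel to 'a'.
The other patterns: stems whose last vowel is 'o' insert -as- after the first vowel; stems whose last vowel is 'i' or 'u' delete the last vowel and add -ovi.
So vuktiglek → vuktiglak.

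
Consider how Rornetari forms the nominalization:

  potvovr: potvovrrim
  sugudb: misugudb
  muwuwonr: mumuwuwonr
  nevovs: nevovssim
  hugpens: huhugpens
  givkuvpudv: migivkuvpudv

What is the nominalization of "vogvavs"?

vogvavssim

"vogvavs" has second-to-last letter 'v'. The stems whose second-to-last letter is 'v' (nevovs → nevovssim, potvovr → potvovrrim) double the final consonant and add -im.
The other patterns: stems whose second-to-last letter is 'd' add the prefix mi-; stems whose second-to-last letter is 'n' repeat the first consonant+vowel as a prefix.
So vogvavs → vogvavssim.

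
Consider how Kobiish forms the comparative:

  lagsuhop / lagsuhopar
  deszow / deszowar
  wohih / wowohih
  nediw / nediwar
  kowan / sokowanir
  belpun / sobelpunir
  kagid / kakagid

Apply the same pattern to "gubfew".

wohih and nediw both have last vowel 'i' yet inflect differently (wowohih, nediwar), so the last vowel is not what conditions the rule; the final letter is.
"gubfew" ends in -w. The stems ending in -w (deszow → deszowar, nediw → nediwar) add -ar.
The other patterns: stems ending in -n add so- … -ir around the stem; stems ending in -d or -h repeat the first consonant+vowel as a prefix.
So gubfew → gubfewar.

gubfewar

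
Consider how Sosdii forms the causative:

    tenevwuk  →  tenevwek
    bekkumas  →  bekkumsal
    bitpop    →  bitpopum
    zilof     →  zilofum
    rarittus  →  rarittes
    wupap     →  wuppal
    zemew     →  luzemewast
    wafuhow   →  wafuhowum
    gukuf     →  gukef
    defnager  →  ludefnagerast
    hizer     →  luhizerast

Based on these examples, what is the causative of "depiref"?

ludepirefast

"depiref" has last vowel 'e'. The stems whose last vowel is 'e' (zemew → luzemewast, defnager → ludefnagerast, hizer → luhizerast) add lu- … -ast around the stem.
So depiref → ludepirefast.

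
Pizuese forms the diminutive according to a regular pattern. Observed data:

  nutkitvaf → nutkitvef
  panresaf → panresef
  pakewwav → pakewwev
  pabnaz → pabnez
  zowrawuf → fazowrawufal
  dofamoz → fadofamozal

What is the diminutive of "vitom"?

nutkitvaf and zowrawuf both end in -f yet inflect differently (nutkitvef, fazowrawufal), so the final letter is not what conditions the rule; the last vowel is.
"vitom" has last vowel 'o'. The one such stem in the data (dofamoz → fadofamozal) adds fa- … -al around the stem, so the same rule applies.
So vitom → favitomal.

favitomal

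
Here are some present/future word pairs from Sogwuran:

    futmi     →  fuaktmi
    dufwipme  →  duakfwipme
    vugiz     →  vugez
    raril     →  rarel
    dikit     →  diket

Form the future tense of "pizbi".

piakzbi

futmi and vugiz both have last vowel 'i' yet inflect differently (fuaktmi, vugez), so the last vowel is not what conditions the rule; whether the stem ends in a vowel or a consonant is.
"pizbi" ends in a vowel. The stems ending in a vowel (futmi → fuaktmi, dufwipme → duakfwipme) insert -ak- after the first vowel.
The other pattern: stems ending in a consonant change the last vowel to 'e'.
So pizbi → piakzbi.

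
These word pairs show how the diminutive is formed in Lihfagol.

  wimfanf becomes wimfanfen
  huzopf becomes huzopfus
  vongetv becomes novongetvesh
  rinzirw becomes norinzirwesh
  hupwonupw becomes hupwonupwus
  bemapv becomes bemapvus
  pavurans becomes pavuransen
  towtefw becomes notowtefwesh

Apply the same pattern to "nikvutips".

"nikvutips" has second-to-last letter 'p'. The stems whose second-to-last letter is 'p' (hupwonupw → hupwonupwus, huzopf → huzopfus, bemapv → bemapvus) add -us.
The other patterns: stems whose second-to-last letter is 'n' add -en; stems whose second-to-last letter is 'f', 'r' or 't' add no- … -esh around the stem.
So nikvutips → nikvutipsus.

nikvutipsus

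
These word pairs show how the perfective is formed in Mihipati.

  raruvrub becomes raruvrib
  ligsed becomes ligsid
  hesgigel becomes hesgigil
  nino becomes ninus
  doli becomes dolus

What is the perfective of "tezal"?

tezil

ligsed and nino both have 2 vowels yet inflect differently (ligsid, ninus), so the number of vowels is not what conditions the rule; whether the stem ends in a vowel or a consonant is.
"tezal" ends in a consonant. The stems ending in a consonant (raruvrub → raruvrib, ligsed → ligsid, hesgigel → hesgigil) change the last vowel to 'i'.
So tezal → tezil.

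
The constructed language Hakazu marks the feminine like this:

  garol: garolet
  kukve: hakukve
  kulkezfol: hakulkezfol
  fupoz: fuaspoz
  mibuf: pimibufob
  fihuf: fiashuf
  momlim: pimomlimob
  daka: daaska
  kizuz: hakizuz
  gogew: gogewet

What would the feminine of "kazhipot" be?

hakazhipot

fupoz and kizuz both end in -z yet inflect differently (fuaspoz, hakizuz), so the final letter is not what conditions the rule; the first letter is.
"kazhipot" begins with k-. The stems beginning with k- (kizuz → hakizuz, kukve → hakukve, kulkezfol → hakulkezfol) add the prefix ha-.
So kazhipot → hakazhipot.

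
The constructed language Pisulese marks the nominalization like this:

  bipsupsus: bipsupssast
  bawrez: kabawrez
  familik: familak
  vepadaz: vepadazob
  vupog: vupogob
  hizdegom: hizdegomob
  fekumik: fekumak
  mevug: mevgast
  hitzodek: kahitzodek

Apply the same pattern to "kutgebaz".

kutgebazob

vupog and mevug both end in -g yet inflect differently (vupogob, mevgast), so the final letter is not what conditions the rule; the last vowel is.
"kutgebaz" has last vowel 'a'. The one such stem in the data (vepadaz → vepadazob) adds -ob, so the same rule applies.
So kutgebaz → kutgebazob.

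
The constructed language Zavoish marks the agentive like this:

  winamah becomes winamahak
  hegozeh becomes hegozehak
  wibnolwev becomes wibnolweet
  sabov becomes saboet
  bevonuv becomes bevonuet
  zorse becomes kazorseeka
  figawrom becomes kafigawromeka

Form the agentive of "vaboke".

kavabokeeka

"vaboke" ends in -e. The one such stem in the data (zorse → kazorseeka) adds ka- … -eka around the stem, so the same rule applies.
So vaboke → kavabokeeka.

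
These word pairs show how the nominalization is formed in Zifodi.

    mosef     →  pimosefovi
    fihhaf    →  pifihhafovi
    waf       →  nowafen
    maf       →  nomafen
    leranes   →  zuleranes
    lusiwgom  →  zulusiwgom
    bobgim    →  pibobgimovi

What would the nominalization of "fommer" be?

"fommer" has 2 vowels. The stems with 2 vowels (bobgim → pibobgimovi, mosef → pimosefovi, fihhaf → pifihhafovi) add pi- … -ovi around the stem.
So fommer → pifommerovi.

pifommerovi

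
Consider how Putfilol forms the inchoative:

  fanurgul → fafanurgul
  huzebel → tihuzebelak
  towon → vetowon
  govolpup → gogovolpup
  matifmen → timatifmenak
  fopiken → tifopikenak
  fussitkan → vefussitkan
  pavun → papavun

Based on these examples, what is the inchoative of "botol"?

"botol" has last vowel 'o'. The one such stem in the data (towon → vetowon) adds the prefix ve-, so the same rule applies.
So botol → vebotol.

vebotol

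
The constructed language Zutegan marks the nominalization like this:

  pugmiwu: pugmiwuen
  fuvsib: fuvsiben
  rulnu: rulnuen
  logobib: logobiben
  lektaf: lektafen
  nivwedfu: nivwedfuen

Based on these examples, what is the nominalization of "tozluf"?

Every pair shown (pugmiwu → pugmiwuen, fuvsib → fuvsiben, rulnu → rulnuen, …) follows the same rule: add -en.
So tozluf → tozlufen.

tozlufen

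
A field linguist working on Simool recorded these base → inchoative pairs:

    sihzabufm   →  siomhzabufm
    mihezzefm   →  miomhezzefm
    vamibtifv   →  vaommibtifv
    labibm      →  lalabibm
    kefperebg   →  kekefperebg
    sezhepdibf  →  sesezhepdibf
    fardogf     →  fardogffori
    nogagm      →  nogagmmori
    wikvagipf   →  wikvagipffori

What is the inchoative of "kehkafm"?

sihzabufm and labibm both end in -m yet inflect differently (siomhzabufm, lalabibm), so the final letter is not what conditions the rule; the second-to-last letter is.
"kehkafm" has second-to-last letter 'f'. The stems whose second-to-last letter is 'f' (sihzabufm → siomhzabufm, mihezzefm → miomhezzefm, vamibtifv → vaommibtifv) insert -om- after the first vowel.
The other patterns: stems whose second-to-last letter is 'b' repeat the first consonant+vowel as a prefix; stems whose second-to-last letter is 'g' or 'p' double the final consonant and add -ori.
So kehkafm → keomhkafm.

keomhkafm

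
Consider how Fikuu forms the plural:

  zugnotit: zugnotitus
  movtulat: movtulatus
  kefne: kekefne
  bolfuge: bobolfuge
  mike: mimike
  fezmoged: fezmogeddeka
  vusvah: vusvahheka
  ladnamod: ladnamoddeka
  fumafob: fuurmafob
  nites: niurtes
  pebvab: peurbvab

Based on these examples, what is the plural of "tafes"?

taurfes

kefne and fezmoged both have last vowel 'e' yet inflect differently (kekefne, fezmogeddeka), so the last vowel is not what conditions the rule; the final letter is.
"tafes" ends in -s. The one such stem in the data (nites → niurtes) inserts -ur- after the first vowel (as do fumafob, pebvab), so the same rule applies.
So tafes → taurfes.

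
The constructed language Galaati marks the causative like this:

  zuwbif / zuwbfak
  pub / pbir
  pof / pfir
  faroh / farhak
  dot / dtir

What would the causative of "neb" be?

pof and zuwbif both end in -f yet inflect differently (pfir, zuwbfak), so the final letter is not what conditions the rule; the number of vowels is.
"neb" has 1 vowel. The stems with 1 vowel (pub → pbir, pof → pfir, dot → dtir) delete the last vowel and add -ir.
The other pattern: stems with 2 vowels delete the last vowel and add -ak.
So neb → nbir.

nbir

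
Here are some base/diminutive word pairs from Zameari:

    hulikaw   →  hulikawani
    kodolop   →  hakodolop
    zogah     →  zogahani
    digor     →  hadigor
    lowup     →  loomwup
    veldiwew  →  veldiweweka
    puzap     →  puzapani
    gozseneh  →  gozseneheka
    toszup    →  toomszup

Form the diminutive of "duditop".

haduditop

"duditop" has last vowel 'o'. The stems whose last vowel is 'o' (digor → hadigor, kodolop → hakodolop) add the prefix ha-.
The other patterns: stems whose last vowel is 'e' add -eka; stems whose last vowel is 'u' insert -om- after the first vowel; stems whose last vowel is 'a' add -ani.
So duditop → haduditop.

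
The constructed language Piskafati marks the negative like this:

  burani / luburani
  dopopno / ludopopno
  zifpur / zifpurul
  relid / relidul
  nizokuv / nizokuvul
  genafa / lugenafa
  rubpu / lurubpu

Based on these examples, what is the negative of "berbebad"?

berbebadul

relid and burani both have last vowel 'i' yet inflect differently (relidul, luburani), so the last vowel is not what conditions the rule; whether the stem ends in a vowel or a consonant is.
"berbebad" ends in a consonant. The stems ending in a consonant (relid → relidul, nizokuv → nizokuvul, zifpur → zifpurul) add -ul.
The other pattern: stems ending in a vowel add the prefix lu-.
So berbebad → berbebadul.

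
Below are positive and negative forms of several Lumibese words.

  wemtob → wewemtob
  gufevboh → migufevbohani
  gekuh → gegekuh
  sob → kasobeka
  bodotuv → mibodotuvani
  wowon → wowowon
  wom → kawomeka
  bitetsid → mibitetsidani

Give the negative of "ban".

"ban" has 1 vowel. The stems with 1 vowel (sob → kasobeka, wom → kawomeka) add ka- … -eka around the stem.
The other patterns: stems with 2 vowels repeat the first consonant+vowel as a prefix; stems with 3 vowels add mi- … -ani around the stem.
So ban → kabaneka.

kabaneka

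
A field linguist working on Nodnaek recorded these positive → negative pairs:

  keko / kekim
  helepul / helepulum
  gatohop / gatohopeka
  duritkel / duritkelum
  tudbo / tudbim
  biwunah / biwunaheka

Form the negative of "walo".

"walo" ends in -o. The stems ending in -o (keko → kekim, tudbo → tudbim) drop the final letter and add -im.
The other patterns: stems ending in -l add -um; stems ending in -h or -p add -eka.
So walo → walim.

walim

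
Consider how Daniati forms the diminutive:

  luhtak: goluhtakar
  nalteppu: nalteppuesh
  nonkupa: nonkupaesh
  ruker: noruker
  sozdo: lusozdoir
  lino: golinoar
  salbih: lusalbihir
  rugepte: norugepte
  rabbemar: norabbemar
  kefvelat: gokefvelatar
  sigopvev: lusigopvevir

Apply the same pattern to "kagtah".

"kagtah" begins with k-. The one such stem in the data (kefvelat → gokefvelatar) adds go- … -ar around the stem, so the same rule applies.
The other patterns: stems beginning with s- add lu- … -ir around the stem; stems beginning with r- add the prefix no-; stems beginning with n- add -esh.
So kagtah → gokagtahar.

gokagtahar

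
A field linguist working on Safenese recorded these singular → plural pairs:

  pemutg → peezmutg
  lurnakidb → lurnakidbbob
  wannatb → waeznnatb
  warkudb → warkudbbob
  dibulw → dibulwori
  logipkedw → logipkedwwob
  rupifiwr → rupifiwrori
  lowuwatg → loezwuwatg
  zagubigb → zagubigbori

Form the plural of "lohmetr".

warkudb and wannatb both end in -b yet inflect differently (warkudbbob, waeznnatb), so the final letter is not what conditions the rule; the second-to-last letter is.
"lohmetr" has second-to-last letter 't'. The stems whose second-to-last letter is 't' (wannatb → waeznnatb, lowuwatg → loezwuwatg, pemutg → peezmutg) insert -ez- after the first vowel.
So lohmetr → loezhmetr.

loezhmetr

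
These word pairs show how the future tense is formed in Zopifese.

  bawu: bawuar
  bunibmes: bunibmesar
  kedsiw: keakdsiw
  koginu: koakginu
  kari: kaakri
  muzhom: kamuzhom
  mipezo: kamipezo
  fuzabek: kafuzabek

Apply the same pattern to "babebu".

bawu and koginu both end in -u yet inflect differently (bawuar, koakginu), so the final letter is not what conditions the rule; the first letter is.
"babebu" begins with b-. The stems beginning with b- (bawu → bawuar, bunibmes → bunibmesar) add -ar.
So babebu → babebuar.

babebuar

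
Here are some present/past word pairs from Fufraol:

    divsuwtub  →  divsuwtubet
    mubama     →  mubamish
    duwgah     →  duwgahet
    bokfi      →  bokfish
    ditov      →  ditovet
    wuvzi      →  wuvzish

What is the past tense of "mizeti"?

mubama and duwgah both have last vowel 'a' yet inflect differently (mubamish, duwgahet), so the last vowel is not what conditions the rule; whether the stem ends in a vowel or a consonant is.
"mizeti" ends in a vowel. The stems ending in a vowel (mubama → mubamish, bokfi → bokfish, wuvzi → wuvzish) drop the final letter and add -ish.
So mizeti → mizetish.

mizetish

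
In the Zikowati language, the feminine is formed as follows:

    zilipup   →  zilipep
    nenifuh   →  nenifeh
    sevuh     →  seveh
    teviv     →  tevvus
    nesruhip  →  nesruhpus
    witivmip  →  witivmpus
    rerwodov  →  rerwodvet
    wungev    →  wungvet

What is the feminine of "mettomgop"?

mettomgpet

zilipup and nesruhip both end in -p yet inflect differently (zilipep, nesruhpus), so the final letter is not what conditions the rule; the last vowel is.
"mettomgop" has last vowel 'o'. The one such stem in the data (rerwodov → rerwodvet) deletes the last vowel and adds -et (as does wungev), so the same rule applies.
The other patterns: stems whose last vowel is 'u' change the last vowel to 'e'; stems whose last vowel is 'i' delete the last vowel and add -us.
So mettomgop → mettomgpet.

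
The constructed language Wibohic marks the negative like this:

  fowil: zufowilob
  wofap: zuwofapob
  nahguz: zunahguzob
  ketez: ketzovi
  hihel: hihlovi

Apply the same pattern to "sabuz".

ketez and nahguz both end in -z yet inflect differently (ketzovi, zunahguzob), so the final letter is not what conditions the rule; the last vowel is.
"sabuz" has last vowel 'u'. The one such stem in the data (nahguz → zunahguzob) adds zu- … -ob around the stem, so the same rule applies.
So sabuz → zusabuzob.

zusabuzob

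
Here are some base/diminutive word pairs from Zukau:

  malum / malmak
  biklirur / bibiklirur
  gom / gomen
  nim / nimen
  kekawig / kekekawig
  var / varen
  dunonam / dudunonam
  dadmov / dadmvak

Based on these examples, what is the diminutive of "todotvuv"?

totodotvuv

gom and malum both end in -m yet inflect differently (gomen, malmak), so the final letter is not what conditions the rule; the number of vowels is.
"todotvuv" has 3 vowels. The stems with 3 vowels (dunonam → dudunonam, kekawig → kekekawig, biklirur → bibiklirur) repeat the first consonant+vowel as a prefix.
The other patterns: stems with 1 vowel add -en; stems with 2 vowels delete the last vowel and add -ak.
So todotvuv → totodotvuv.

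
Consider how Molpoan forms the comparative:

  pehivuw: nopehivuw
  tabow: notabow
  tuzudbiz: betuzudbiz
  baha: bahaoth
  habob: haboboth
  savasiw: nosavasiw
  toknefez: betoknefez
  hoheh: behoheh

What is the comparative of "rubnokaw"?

norubnokaw

savasiw and tuzudbiz both have last vowel 'i' yet inflect differently (nosavasiw, betuzudbiz), so the last vowel is not what conditions the rule; the final letter is.
"rubnokaw" ends in -w. The stems ending in -w (pehivuw → nopehivuw, savasiw → nosavasiw, tabow → notabow) add the prefix no-.
The other patterns: stems ending in -h or -z add the prefix be-; stems ending in -a or -b add -oth.
So rubnokaw → norubnokaw.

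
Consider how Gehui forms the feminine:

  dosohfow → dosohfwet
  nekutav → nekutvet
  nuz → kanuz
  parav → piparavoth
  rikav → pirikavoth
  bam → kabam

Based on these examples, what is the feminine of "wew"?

parav and nekutav both end in -v yet inflect differently (piparavoth, nekutvet), so the final letter is not what conditions the rule; the number of vowels is.
"wew" has 1 vowel. The stems with 1 vowel (nuz → kanuz, bam → kabam) add the prefix ka-.
So wew → kawew.

kawew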